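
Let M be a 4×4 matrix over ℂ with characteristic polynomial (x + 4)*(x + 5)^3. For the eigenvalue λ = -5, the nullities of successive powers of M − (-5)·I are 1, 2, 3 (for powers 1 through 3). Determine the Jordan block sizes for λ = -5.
Block sizes for λ = -5: [3]

From the dimensions of kernels of powers, the number of Jordan blocks of size at least j is d_j − d_{j−1} where d_j = dim ker(N^j) (with d_0 = 0). Computing the differences gives [1, 1, 1].
The number of blocks of size exactly k is (#blocks of size ≥ k) − (#blocks of size ≥ k + 1), so the partition is: 1 block(s) of size 3.
In nonincreasing order the block sizes are [3].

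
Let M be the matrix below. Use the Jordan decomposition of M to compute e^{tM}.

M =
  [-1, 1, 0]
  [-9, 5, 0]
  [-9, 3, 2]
e^{tM} =
  [-3*t*exp(2*t) + exp(2*t), t*exp(2*t), 0]
  [-9*t*exp(2*t), 3*t*exp(2*t) + exp(2*t), 0]
  [-9*t*exp(2*t), 3*t*exp(2*t), exp(2*t)]

Strategy: write M = P · J · P⁻¹ where J is a Jordan canonical form, so e^{tM} = P · e^{tJ} · P⁻¹, and e^{tJ} can be computed block-by-block.

M has Jordan form
J =
  [2, 1, 0]
  [0, 2, 0]
  [0, 0, 2]
(up to reordering of blocks).

Per-block formulas:
  For a 1×1 block at λ = 2: exp(t · [2]) = [e^(2t)].
  For a 2×2 Jordan block J_2(2): exp(t · J_2(2)) = e^(2t)·(I + t·N), where N is the 2×2 nilpotent shift.

After assembling e^{tJ} and conjugating by P, we get:

e^{tM} =
  [-3*t*exp(2*t) + exp(2*t), t*exp(2*t), 0]
  [-9*t*exp(2*t), 3*t*exp(2*t) + exp(2*t), 0]
  [-9*t*exp(2*t), 3*t*exp(2*t), exp(2*t)]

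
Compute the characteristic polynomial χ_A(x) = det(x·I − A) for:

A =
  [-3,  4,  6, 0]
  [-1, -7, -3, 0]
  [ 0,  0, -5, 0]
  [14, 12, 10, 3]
x^4 + 12*x^3 + 30*x^2 - 100*x - 375

Expanding det(x·I − A) (e.g. by cofactor expansion or by noting that A is similar to its Jordan form J, which has the same characteristic polynomial as A) gives
  χ_A(x) = x^4 + 12*x^3 + 30*x^2 - 100*x - 375
which factors as (x - 3)*(x + 5)^3. The eigenvalues (with algebraic multiplicities) are λ = -5 with multiplicity 3, λ = 3 with multiplicity 1.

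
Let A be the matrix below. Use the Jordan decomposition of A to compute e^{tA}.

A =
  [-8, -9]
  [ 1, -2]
e^{tA} =
  [-3*t*exp(-5*t) + exp(-5*t), -9*t*exp(-5*t)]
  [t*exp(-5*t), 3*t*exp(-5*t) + exp(-5*t)]

Strategy: write A = P · J · P⁻¹ where J is a Jordan canonical form, so e^{tA} = P · e^{tJ} · P⁻¹, and e^{tJ} can be computed block-by-block.

A has Jordan form
J =
  [-5,  1]
  [ 0, -5]
(up to reordering of blocks).

Per-block formulas:
  For a 2×2 Jordan block J_2(-5): exp(t · J_2(-5)) = e^(-5t)·(I + t·N), where N is the 2×2 nilpotent shift.

After assembling e^{tJ} and conjugating by P, we get:

e^{tA} =
  [-3*t*exp(-5*t) + exp(-5*t), -9*t*exp(-5*t)]
  [t*exp(-5*t), 3*t*exp(-5*t) + exp(-5*t)]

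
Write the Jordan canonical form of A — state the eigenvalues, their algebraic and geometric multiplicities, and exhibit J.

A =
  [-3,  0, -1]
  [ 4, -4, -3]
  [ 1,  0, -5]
J_3(-4)

The characteristic polynomial is
  det(x·I − A) = x^3 + 12*x^2 + 48*x + 64 = (x + 4)^3

Eigenvalues and multiplicities (the geometric multiplicity of λ is n − rank(A − λI), which equals the number of Jordan blocks for λ):
  λ = -4: algebraic multiplicity = 3, geometric multiplicity = 1

Determining the block sizes for each eigenvalue:
  λ = -4: one block (gm = 1), so the single block has size am = 3 → block sizes [3]

Assembling the blocks gives a Jordan form
J =
  [-4,  1,  0]
  [ 0, -4,  1]
  [ 0,  0, -4]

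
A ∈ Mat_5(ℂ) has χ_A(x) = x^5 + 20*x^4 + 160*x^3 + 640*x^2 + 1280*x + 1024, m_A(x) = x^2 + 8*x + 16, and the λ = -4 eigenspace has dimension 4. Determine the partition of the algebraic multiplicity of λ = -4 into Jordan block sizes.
Block sizes for λ = -4: [2, 1, 1, 1]

Step 1 — from the characteristic polynomial, algebraic multiplicity of λ = -4 is 5. From dim ker(A − (-4)·I) = 4, there are exactly 4 Jordan blocks for λ = -4.
Step 2 — from the minimal polynomial, the factor (x + 4)^2 tells us the largest block for λ = -4 has size 2.
Step 3 — with total size 5, 4 blocks, and largest block 2, the block sizes (in nonincreasing order) are [2, 1, 1, 1].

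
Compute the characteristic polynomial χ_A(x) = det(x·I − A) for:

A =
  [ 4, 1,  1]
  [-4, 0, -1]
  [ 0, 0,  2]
x^3 - 6*x^2 + 12*x - 8

Expanding det(x·I − A) (e.g. by cofactor expansion or by noting that A is similar to its Jordan form J, which has the same characteristic polynomial as A) gives
  χ_A(x) = x^3 - 6*x^2 + 12*x - 8
which factors as (x - 2)^3. The eigenvalues (with algebraic multiplicities) are λ = 2 with multiplicity 3.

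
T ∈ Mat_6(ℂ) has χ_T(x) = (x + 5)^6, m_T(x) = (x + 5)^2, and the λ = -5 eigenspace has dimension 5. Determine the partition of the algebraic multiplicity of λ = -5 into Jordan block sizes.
Block sizes for λ = -5: [2, 1, 1, 1, 1]

Step 1 — from the characteristic polynomial, algebraic multiplicity of λ = -5 is 6. From dim ker(T − (-5)·I) = 5, there are exactly 5 Jordan blocks for λ = -5.
Step 2 — from the minimal polynomial, the factor (x + 5)^2 tells us the largest block for λ = -5 has size 2.
Step 3 — with total size 6, 5 blocks, and largest block 2, the block sizes (in nonincreasing order) are [2, 1, 1, 1, 1].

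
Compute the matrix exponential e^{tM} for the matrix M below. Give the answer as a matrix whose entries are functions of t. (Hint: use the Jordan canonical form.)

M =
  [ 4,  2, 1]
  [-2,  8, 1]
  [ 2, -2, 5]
e^{tM} =
  [-exp(6*t) + 2*exp(5*t), 2*exp(6*t) - 2*exp(5*t), exp(6*t) - exp(5*t)]
  [-2*exp(6*t) + 2*exp(5*t), 3*exp(6*t) - 2*exp(5*t), exp(6*t) - exp(5*t)]
  [2*exp(6*t) - 2*exp(5*t), -2*exp(6*t) + 2*exp(5*t), exp(5*t)]

Strategy: write M = P · J · P⁻¹ where J is a Jordan canonical form, so e^{tM} = P · e^{tJ} · P⁻¹, and e^{tJ} can be computed block-by-block.

M has Jordan form
J =
  [5, 0, 0]
  [0, 6, 0]
  [0, 0, 6]
(up to reordering of blocks).

Per-block formulas:
  For a 1×1 block at λ = 6: exp(t · [6]) = [e^(6t)].
  For a 1×1 block at λ = 5: exp(t · [5]) = [e^(5t)].

After assembling e^{tJ} and conjugating by P, we get:

e^{tM} =
  [-exp(6*t) + 2*exp(5*t), 2*exp(6*t) - 2*exp(5*t), exp(6*t) - exp(5*t)]
  [-2*exp(6*t) + 2*exp(5*t), 3*exp(6*t) - 2*exp(5*t), exp(6*t) - exp(5*t)]
  [2*exp(6*t) - 2*exp(5*t), -2*exp(6*t) + 2*exp(5*t), exp(5*t)]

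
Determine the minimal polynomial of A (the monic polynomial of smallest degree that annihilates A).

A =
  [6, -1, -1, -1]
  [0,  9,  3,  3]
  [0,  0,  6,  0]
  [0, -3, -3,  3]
x^2 - 12*x + 36

The characteristic polynomial is χ_A(x) = (x - 6)^4, so the eigenvalues are known. The minimal polynomial is
  m_A(x) = Π_λ (x − λ)^{k_λ}
where k_λ is the size of the *largest* Jordan block for λ (equivalently, the smallest k with (A − λI)^k v = 0 for every generalised eigenvector v of λ).

  λ = 6: largest Jordan block has size 2, contributing (x − 6)^2

So m_A(x) = (x - 6)^2 = x^2 - 12*x + 36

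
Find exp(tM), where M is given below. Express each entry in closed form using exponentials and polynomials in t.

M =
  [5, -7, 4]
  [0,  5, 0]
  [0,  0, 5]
e^{tM} =
  [exp(5*t), -7*t*exp(5*t), 4*t*exp(5*t)]
  [0, exp(5*t), 0]
  [0, 0, exp(5*t)]

Strategy: write M = P · J · P⁻¹ where J is a Jordan canonical form, so e^{tM} = P · e^{tJ} · P⁻¹, and e^{tJ} can be computed block-by-block.

M has Jordan form
J =
  [5, 1, 0]
  [0, 5, 0]
  [0, 0, 5]
(up to reordering of blocks).

Per-block formulas:
  For a 2×2 Jordan block J_2(5): exp(t · J_2(5)) = e^(5t)·(I + t·N), where N is the 2×2 nilpotent shift.
  For a 1×1 block at λ = 5: exp(t · [5]) = [e^(5t)].

After assembling e^{tJ} and conjugating by P, we get:

e^{tM} =
  [exp(5*t), -7*t*exp(5*t), 4*t*exp(5*t)]
  [0, exp(5*t), 0]
  [0, 0, exp(5*t)]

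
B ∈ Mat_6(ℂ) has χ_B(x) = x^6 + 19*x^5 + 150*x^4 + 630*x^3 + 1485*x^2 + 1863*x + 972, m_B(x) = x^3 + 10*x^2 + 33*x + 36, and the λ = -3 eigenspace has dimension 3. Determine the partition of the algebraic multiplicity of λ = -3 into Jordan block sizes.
Block sizes for λ = -3: [2, 2, 1]

Step 1 — from the characteristic polynomial, algebraic multiplicity of λ = -3 is 5. From dim ker(B − (-3)·I) = 3, there are exactly 3 Jordan blocks for λ = -3.
Step 2 — from the minimal polynomial, the factor (x + 3)^2 tells us the largest block for λ = -3 has size 2.
Step 3 — with total size 5, 3 blocks, and largest block 2, the block sizes (in nonincreasing order) are [2, 2, 1].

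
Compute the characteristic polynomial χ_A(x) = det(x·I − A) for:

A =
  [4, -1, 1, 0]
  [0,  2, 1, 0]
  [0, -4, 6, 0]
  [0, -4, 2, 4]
x^4 - 16*x^3 + 96*x^2 - 256*x + 256

Expanding det(x·I − A) (e.g. by cofactor expansion or by noting that A is similar to its Jordan form J, which has the same characteristic polynomial as A) gives
  χ_A(x) = x^4 - 16*x^3 + 96*x^2 - 256*x + 256
which factors as (x - 4)^4. The eigenvalues (with algebraic multiplicities) are λ = 4 with multiplicity 4.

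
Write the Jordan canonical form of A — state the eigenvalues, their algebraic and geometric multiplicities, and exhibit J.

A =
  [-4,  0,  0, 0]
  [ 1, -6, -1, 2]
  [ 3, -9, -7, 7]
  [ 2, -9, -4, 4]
J_1(-4) ⊕ J_3(-3)

The characteristic polynomial is
  det(x·I − A) = x^4 + 13*x^3 + 63*x^2 + 135*x + 108 = (x + 3)^3*(x + 4)

Eigenvalues and multiplicities (the geometric multiplicity of λ is n − rank(A − λI), which equals the number of Jordan blocks for λ):
  λ = -4: algebraic multiplicity = 1, geometric multiplicity = 1
  λ = -3: algebraic multiplicity = 3, geometric multiplicity = 1

Determining the block sizes for each eigenvalue:
  λ = -4: one block (gm = 1), so the single block has size am = 1 → block sizes [1]
  λ = -3: one block (gm = 1), so the single block has size am = 3 → block sizes [3]

Assembling the blocks gives a Jordan form
J =
  [-4,  0,  0,  0]
  [ 0, -3,  1,  0]
  [ 0,  0, -3,  1]
  [ 0,  0,  0, -3]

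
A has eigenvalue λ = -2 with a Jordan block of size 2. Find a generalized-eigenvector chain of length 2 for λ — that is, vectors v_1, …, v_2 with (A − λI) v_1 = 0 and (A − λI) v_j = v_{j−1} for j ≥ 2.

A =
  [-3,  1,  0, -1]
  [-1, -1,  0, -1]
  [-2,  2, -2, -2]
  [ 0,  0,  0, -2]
A Jordan chain for λ = -2 of length 2:
v_1 = (-1, -1, -2, 0)ᵀ
v_2 = (1, 0, 0, 0)ᵀ

Let N = A − (-2)·I. We want v_2 with N^2 v_2 = 0 but N^1 v_2 ≠ 0; then v_{j-1} := N · v_j for j = 2, …, 2.

Pick v_2 = (1, 0, 0, 0)ᵀ.
Then v_1 = N · v_2 = (-1, -1, -2, 0)ᵀ.

Sanity check: (A − (-2)·I) v_1 = (0, 0, 0, 0)ᵀ = 0. ✓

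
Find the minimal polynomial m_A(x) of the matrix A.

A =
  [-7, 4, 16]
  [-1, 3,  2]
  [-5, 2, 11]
x^3 - 7*x^2 + 15*x - 9

The characteristic polynomial is χ_A(x) = (x - 3)^2*(x - 1), so the eigenvalues are known. The minimal polynomial is
  m_A(x) = Π_λ (x − λ)^{k_λ}
where k_λ is the size of the *largest* Jordan block for λ (equivalently, the smallest k with (A − λI)^k v = 0 for every generalised eigenvector v of λ).

  λ = 1: largest Jordan block has size 1, contributing (x − 1)
  λ = 3: largest Jordan block has size 2, contributing (x − 3)^2

So m_A(x) = (x - 3)^2*(x - 1) = x^3 - 7*x^2 + 15*x - 9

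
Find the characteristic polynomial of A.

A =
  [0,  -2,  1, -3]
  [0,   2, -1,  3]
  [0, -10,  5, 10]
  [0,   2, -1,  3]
x^4 - 10*x^3 + 25*x^2

Expanding det(x·I − A) (e.g. by cofactor expansion or by noting that A is similar to its Jordan form J, which has the same characteristic polynomial as A) gives
  χ_A(x) = x^4 - 10*x^3 + 25*x^2
which factors as x^2*(x - 5)^2. The eigenvalues (with algebraic multiplicities) are λ = 0 with multiplicity 2, λ = 5 with multiplicity 2.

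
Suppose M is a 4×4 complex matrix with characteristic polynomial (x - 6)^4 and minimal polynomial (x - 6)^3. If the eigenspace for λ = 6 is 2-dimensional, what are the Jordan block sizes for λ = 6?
Block sizes for λ = 6: [3, 1]

Step 1 — from the characteristic polynomial, algebraic multiplicity of λ = 6 is 4. From dim ker(M − (6)·I) = 2, there are exactly 2 Jordan blocks for λ = 6.
Step 2 — from the minimal polynomial, the factor (x − 6)^3 tells us the largest block for λ = 6 has size 3.
Step 3 — with total size 4, 2 blocks, and largest block 3, the block sizes (in nonincreasing order) are [3, 1].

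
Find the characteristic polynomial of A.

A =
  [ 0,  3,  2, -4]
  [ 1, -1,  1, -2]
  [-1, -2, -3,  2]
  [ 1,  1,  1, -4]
x^4 + 8*x^3 + 24*x^2 + 32*x + 16

Expanding det(x·I − A) (e.g. by cofactor expansion or by noting that A is similar to its Jordan form J, which has the same characteristic polynomial as A) gives
  χ_A(x) = x^4 + 8*x^3 + 24*x^2 + 32*x + 16
which factors as (x + 2)^4. The eigenvalues (with algebraic multiplicities) are λ = -2 with multiplicity 4.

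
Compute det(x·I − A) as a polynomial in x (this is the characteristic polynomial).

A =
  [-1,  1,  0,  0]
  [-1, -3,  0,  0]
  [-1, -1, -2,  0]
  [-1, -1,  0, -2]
x^4 + 8*x^3 + 24*x^2 + 32*x + 16

Expanding det(x·I − A) (e.g. by cofactor expansion or by noting that A is similar to its Jordan form J, which has the same characteristic polynomial as A) gives
  χ_A(x) = x^4 + 8*x^3 + 24*x^2 + 32*x + 16
which factors as (x + 2)^4. The eigenvalues (with algebraic multiplicities) are λ = -2 with multiplicity 4.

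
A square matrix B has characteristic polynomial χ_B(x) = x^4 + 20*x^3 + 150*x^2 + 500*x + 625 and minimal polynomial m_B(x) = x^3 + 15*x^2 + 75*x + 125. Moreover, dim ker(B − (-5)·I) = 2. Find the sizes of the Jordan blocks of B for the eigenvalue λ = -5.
Block sizes for λ = -5: [3, 1]

Step 1 — from the characteristic polynomial, algebraic multiplicity of λ = -5 is 4. From dim ker(B − (-5)·I) = 2, there are exactly 2 Jordan blocks for λ = -5.
Step 2 — from the minimal polynomial, the factor (x + 5)^3 tells us the largest block for λ = -5 has size 3.
Step 3 — with total size 4, 2 blocks, and largest block 3, the block sizes (in nonincreasing order) are [3, 1].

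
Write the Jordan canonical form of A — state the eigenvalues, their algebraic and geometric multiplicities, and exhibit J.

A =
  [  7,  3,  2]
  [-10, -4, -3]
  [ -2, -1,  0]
J_3(1)

The characteristic polynomial is
  det(x·I − A) = x^3 - 3*x^2 + 3*x - 1 = (x - 1)^3

Eigenvalues and multiplicities (the geometric multiplicity of λ is n − rank(A − λI), which equals the number of Jordan blocks for λ):
  λ = 1: algebraic multiplicity = 3, geometric multiplicity = 1

Determining the block sizes for each eigenvalue:
  λ = 1: one block (gm = 1), so the single block has size am = 3 → block sizes [3]

Assembling the blocks gives a Jordan form
J =
  [1, 1, 0]
  [0, 1, 1]
  [0, 0, 1]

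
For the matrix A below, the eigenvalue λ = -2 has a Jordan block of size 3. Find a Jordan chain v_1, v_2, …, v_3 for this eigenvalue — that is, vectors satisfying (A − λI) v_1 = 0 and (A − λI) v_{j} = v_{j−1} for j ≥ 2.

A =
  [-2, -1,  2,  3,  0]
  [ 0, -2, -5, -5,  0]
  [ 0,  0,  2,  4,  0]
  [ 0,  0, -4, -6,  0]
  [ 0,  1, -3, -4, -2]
A Jordan chain for λ = -2 of length 3:
v_1 = (1, 0, 0, 0, -1)ᵀ
v_2 = (2, -5, 4, -4, -3)ᵀ
v_3 = (0, 0, 1, 0, 0)ᵀ

Let N = A − (-2)·I. We want v_3 with N^3 v_3 = 0 but N^2 v_3 ≠ 0; then v_{j-1} := N · v_j for j = 3, …, 2.

Pick v_3 = (0, 0, 1, 0, 0)ᵀ.
Then v_2 = N · v_3 = (2, -5, 4, -4, -3)ᵀ.
Then v_1 = N · v_2 = (1, 0, 0, 0, -1)ᵀ.

Sanity check: (A − (-2)·I) v_1 = (0, 0, 0, 0, 0)ᵀ = 0. ✓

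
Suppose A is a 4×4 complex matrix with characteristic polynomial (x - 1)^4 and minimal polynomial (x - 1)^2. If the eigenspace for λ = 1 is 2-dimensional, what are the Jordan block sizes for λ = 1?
Block sizes for λ = 1: [2, 2]

Step 1 — from the characteristic polynomial, algebraic multiplicity of λ = 1 is 4. From dim ker(A − (1)·I) = 2, there are exactly 2 Jordan blocks for λ = 1.
Step 2 — from the minimal polynomial, the factor (x − 1)^2 tells us the largest block for λ = 1 has size 2.
Step 3 — with total size 4, 2 blocks, and largest block 2, the block sizes (in nonincreasing order) are [2, 2].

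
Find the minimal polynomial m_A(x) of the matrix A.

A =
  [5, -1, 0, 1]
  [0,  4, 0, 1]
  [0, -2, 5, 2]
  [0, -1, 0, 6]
x^2 - 10*x + 25

The characteristic polynomial is χ_A(x) = (x - 5)^4, so the eigenvalues are known. The minimal polynomial is
  m_A(x) = Π_λ (x − λ)^{k_λ}
where k_λ is the size of the *largest* Jordan block for λ (equivalently, the smallest k with (A − λI)^k v = 0 for every generalised eigenvector v of λ).

  λ = 5: largest Jordan block has size 2, contributing (x − 5)^2

So m_A(x) = (x - 5)^2 = x^2 - 10*x + 25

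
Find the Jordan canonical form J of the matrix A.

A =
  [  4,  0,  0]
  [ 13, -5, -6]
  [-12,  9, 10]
J_1(1) ⊕ J_2(4)

The characteristic polynomial is
  det(x·I − A) = x^3 - 9*x^2 + 24*x - 16 = (x - 4)^2*(x - 1)

Eigenvalues and multiplicities (the geometric multiplicity of λ is n − rank(A − λI), which equals the number of Jordan blocks for λ):
  λ = 1: algebraic multiplicity = 1, geometric multiplicity = 1
  λ = 4: algebraic multiplicity = 2, geometric multiplicity = 1

Determining the block sizes for each eigenvalue:
  λ = 1: one block (gm = 1), so the single block has size am = 1 → block sizes [1]
  λ = 4: one block (gm = 1), so the single block has size am = 2 → block sizes [2]

Assembling the blocks gives a Jordan form
J =
  [1, 0, 0]
  [0, 4, 1]
  [0, 0, 4]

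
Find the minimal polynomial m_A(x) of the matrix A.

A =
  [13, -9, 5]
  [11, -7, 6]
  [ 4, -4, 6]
x^3 - 12*x^2 + 48*x - 64

The characteristic polynomial is χ_A(x) = (x - 4)^3, so the eigenvalues are known. The minimal polynomial is
  m_A(x) = Π_λ (x − λ)^{k_λ}
where k_λ is the size of the *largest* Jordan block for λ (equivalently, the smallest k with (A − λI)^k v = 0 for every generalised eigenvector v of λ).

  λ = 4: largest Jordan block has size 3, contributing (x − 4)^3

So m_A(x) = (x - 4)^3 = x^3 - 12*x^2 + 48*x - 64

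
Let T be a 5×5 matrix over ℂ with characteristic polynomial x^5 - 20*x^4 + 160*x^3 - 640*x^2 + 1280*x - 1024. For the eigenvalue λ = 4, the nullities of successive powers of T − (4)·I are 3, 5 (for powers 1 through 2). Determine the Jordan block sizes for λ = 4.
Block sizes for λ = 4: [2, 2, 1]

From the dimensions of kernels of powers, the number of Jordan blocks of size at least j is d_j − d_{j−1} where d_j = dim ker(N^j) (with d_0 = 0). Computing the differences gives [3, 2].
The number of blocks of size exactly k is (#blocks of size ≥ k) − (#blocks of size ≥ k + 1), so the partition is: 1 block(s) of size 1, 2 block(s) of size 2.
In nonincreasing order the block sizes are [2, 2, 1].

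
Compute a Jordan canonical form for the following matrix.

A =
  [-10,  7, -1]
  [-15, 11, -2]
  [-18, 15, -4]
J_3(-1)

The characteristic polynomial is
  det(x·I − A) = x^3 + 3*x^2 + 3*x + 1 = (x + 1)^3

Eigenvalues and multiplicities (the geometric multiplicity of λ is n − rank(A − λI), which equals the number of Jordan blocks for λ):
  λ = -1: algebraic multiplicity = 3, geometric multiplicity = 1

Determining the block sizes for each eigenvalue:
  λ = -1: one block (gm = 1), so the single block has size am = 3 → block sizes [3]

Assembling the blocks gives a Jordan form
J =
  [-1,  1,  0]
  [ 0, -1,  1]
  [ 0,  0, -1]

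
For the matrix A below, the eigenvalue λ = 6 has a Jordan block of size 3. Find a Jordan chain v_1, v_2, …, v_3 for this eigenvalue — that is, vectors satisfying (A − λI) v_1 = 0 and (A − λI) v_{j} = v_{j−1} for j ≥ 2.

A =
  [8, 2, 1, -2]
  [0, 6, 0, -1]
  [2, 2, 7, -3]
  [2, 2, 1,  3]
A Jordan chain for λ = 6 of length 3:
v_1 = (2, -2, 0, 0)ᵀ
v_2 = (2, 0, 2, 2)ᵀ
v_3 = (1, 0, 0, 0)ᵀ

Let N = A − (6)·I. We want v_3 with N^3 v_3 = 0 but N^2 v_3 ≠ 0; then v_{j-1} := N · v_j for j = 3, …, 2.

Pick v_3 = (1, 0, 0, 0)ᵀ.
Then v_2 = N · v_3 = (2, 0, 2, 2)ᵀ.
Then v_1 = N · v_2 = (2, -2, 0, 0)ᵀ.

Sanity check: (A − (6)·I) v_1 = (0, 0, 0, 0)ᵀ = 0. ✓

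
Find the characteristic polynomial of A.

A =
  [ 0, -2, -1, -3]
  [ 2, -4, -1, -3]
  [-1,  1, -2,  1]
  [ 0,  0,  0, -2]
x^4 + 8*x^3 + 24*x^2 + 32*x + 16

Expanding det(x·I − A) (e.g. by cofactor expansion or by noting that A is similar to its Jordan form J, which has the same characteristic polynomial as A) gives
  χ_A(x) = x^4 + 8*x^3 + 24*x^2 + 32*x + 16
which factors as (x + 2)^4. The eigenvalues (with algebraic multiplicities) are λ = -2 with multiplicity 4.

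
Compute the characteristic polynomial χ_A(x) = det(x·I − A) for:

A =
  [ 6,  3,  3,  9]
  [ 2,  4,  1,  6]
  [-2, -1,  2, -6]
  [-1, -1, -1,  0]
x^4 - 12*x^3 + 54*x^2 - 108*x + 81

Expanding det(x·I − A) (e.g. by cofactor expansion or by noting that A is similar to its Jordan form J, which has the same characteristic polynomial as A) gives
  χ_A(x) = x^4 - 12*x^3 + 54*x^2 - 108*x + 81
which factors as (x - 3)^4. The eigenvalues (with algebraic multiplicities) are λ = 3 with multiplicity 4.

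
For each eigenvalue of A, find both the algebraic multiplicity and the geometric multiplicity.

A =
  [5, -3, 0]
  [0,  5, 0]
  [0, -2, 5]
λ = 5: alg = 3, geom = 2

Step 1 — factor the characteristic polynomial to read off the algebraic multiplicities:
  χ_A(x) = (x - 5)^3

Step 2 — compute geometric multiplicities via the rank-nullity identity g(λ) = n − rank(A − λI):
  rank(A − (5)·I) = 1, so dim ker(A − (5)·I) = n − 1 = 2

Summary:
  λ = 5: algebraic multiplicity = 3, geometric multiplicity = 2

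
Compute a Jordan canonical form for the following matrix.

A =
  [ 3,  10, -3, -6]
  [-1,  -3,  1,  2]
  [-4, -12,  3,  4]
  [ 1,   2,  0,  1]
J_3(1) ⊕ J_1(1)

The characteristic polynomial is
  det(x·I − A) = x^4 - 4*x^3 + 6*x^2 - 4*x + 1 = (x - 1)^4

Eigenvalues and multiplicities (the geometric multiplicity of λ is n − rank(A − λI), which equals the number of Jordan blocks for λ):
  λ = 1: algebraic multiplicity = 4, geometric multiplicity = 2

Determining the block sizes for each eigenvalue:
  λ = 1: with am = 4 and gm = 2, the partition is not yet determined (e.g. several partitions of 4 into 2 parts exist). Let N = A − (1)·I. Computing rank(N^1) = 2, rank(N^2) = 1, rank(N^3) = 0; the number of blocks of size ≥ j is rank(N^{j−1}) − rank(N^j), giving [2, 1, 1]. So we have 1 block(s) of size 3, 1 block(s) of size 1 → block sizes [3, 1]

Assembling the blocks gives a Jordan form
J =
  [1, 1, 0, 0]
  [0, 1, 1, 0]
  [0, 0, 1, 0]
  [0, 0, 0, 1]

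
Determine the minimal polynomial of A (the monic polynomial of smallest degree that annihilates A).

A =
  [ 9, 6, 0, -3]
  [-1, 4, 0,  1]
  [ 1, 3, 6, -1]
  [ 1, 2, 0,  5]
x^3 - 18*x^2 + 108*x - 216

The characteristic polynomial is χ_A(x) = (x - 6)^4, so the eigenvalues are known. The minimal polynomial is
  m_A(x) = Π_λ (x − λ)^{k_λ}
where k_λ is the size of the *largest* Jordan block for λ (equivalently, the smallest k with (A − λI)^k v = 0 for every generalised eigenvector v of λ).

  λ = 6: largest Jordan block has size 3, contributing (x − 6)^3

So m_A(x) = (x - 6)^3 = x^3 - 18*x^2 + 108*x - 216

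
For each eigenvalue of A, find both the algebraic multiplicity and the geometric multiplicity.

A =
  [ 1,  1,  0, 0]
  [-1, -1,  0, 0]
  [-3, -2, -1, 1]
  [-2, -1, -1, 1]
λ = 0: alg = 4, geom = 2

Step 1 — factor the characteristic polynomial to read off the algebraic multiplicities:
  χ_A(x) = x^4

Step 2 — compute geometric multiplicities via the rank-nullity identity g(λ) = n − rank(A − λI):
  rank(A − (0)·I) = 2, so dim ker(A − (0)·I) = n − 2 = 2

Summary:
  λ = 0: algebraic multiplicity = 4, geometric multiplicity = 2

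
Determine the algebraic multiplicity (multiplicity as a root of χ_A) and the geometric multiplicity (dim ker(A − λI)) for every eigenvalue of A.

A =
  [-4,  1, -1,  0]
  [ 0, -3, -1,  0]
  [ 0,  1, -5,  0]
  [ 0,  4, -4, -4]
λ = -4: alg = 4, geom = 3

Step 1 — factor the characteristic polynomial to read off the algebraic multiplicities:
  χ_A(x) = (x + 4)^4

Step 2 — compute geometric multiplicities via the rank-nullity identity g(λ) = n − rank(A − λI):
  rank(A − (-4)·I) = 1, so dim ker(A − (-4)·I) = n − 1 = 3

Summary:
  λ = -4: algebraic multiplicity = 4, geometric multiplicity = 3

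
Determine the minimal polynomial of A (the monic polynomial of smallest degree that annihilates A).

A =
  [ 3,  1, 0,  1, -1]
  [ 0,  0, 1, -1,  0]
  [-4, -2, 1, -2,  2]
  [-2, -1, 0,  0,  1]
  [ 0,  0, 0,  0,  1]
x^3 - 3*x^2 + 3*x - 1

The characteristic polynomial is χ_A(x) = (x - 1)^5, so the eigenvalues are known. The minimal polynomial is
  m_A(x) = Π_λ (x − λ)^{k_λ}
where k_λ is the size of the *largest* Jordan block for λ (equivalently, the smallest k with (A − λI)^k v = 0 for every generalised eigenvector v of λ).

  λ = 1: largest Jordan block has size 3, contributing (x − 1)^3

So m_A(x) = (x - 1)^3 = x^3 - 3*x^2 + 3*x - 1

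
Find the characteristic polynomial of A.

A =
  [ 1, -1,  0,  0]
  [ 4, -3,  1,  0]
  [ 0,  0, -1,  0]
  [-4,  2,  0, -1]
x^4 + 4*x^3 + 6*x^2 + 4*x + 1

Expanding det(x·I − A) (e.g. by cofactor expansion or by noting that A is similar to its Jordan form J, which has the same characteristic polynomial as A) gives
  χ_A(x) = x^4 + 4*x^3 + 6*x^2 + 4*x + 1
which factors as (x + 1)^4. The eigenvalues (with algebraic multiplicities) are λ = -1 with multiplicity 4.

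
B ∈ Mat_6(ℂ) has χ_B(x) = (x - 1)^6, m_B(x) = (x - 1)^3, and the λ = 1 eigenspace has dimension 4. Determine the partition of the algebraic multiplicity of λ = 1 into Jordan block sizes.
Block sizes for λ = 1: [3, 1, 1, 1]

Step 1 — from the characteristic polynomial, algebraic multiplicity of λ = 1 is 6. From dim ker(B − (1)·I) = 4, there are exactly 4 Jordan blocks for λ = 1.
Step 2 — from the minimal polynomial, the factor (x − 1)^3 tells us the largest block for λ = 1 has size 3.
Step 3 — with total size 6, 4 blocks, and largest block 3, the block sizes (in nonincreasing order) are [3, 1, 1, 1].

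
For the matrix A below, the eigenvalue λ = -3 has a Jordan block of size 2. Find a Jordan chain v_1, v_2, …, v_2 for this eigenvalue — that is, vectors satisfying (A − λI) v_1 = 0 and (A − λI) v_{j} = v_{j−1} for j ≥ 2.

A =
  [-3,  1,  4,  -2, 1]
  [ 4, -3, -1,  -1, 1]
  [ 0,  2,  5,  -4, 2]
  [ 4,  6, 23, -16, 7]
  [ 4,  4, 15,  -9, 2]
A Jordan chain for λ = -3 of length 2:
v_1 = (0, 4, 0, 4, 4)ᵀ
v_2 = (1, 0, 0, 0, 0)ᵀ

Let N = A − (-3)·I. We want v_2 with N^2 v_2 = 0 but N^1 v_2 ≠ 0; then v_{j-1} := N · v_j for j = 2, …, 2.

Pick v_2 = (1, 0, 0, 0, 0)ᵀ.
Then v_1 = N · v_2 = (0, 4, 0, 4, 4)ᵀ.

Sanity check: (A − (-3)·I) v_1 = (0, 0, 0, 0, 0)ᵀ = 0. ✓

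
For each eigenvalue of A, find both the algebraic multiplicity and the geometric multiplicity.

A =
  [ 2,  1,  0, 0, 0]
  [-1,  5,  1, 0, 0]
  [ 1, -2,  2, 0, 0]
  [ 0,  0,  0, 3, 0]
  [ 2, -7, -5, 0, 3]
λ = 3: alg = 5, geom = 3

Step 1 — factor the characteristic polynomial to read off the algebraic multiplicities:
  χ_A(x) = (x - 3)^5

Step 2 — compute geometric multiplicities via the rank-nullity identity g(λ) = n − rank(A − λI):
  rank(A − (3)·I) = 2, so dim ker(A − (3)·I) = n − 2 = 3

Summary:
  λ = 3: algebraic multiplicity = 5, geometric multiplicity = 3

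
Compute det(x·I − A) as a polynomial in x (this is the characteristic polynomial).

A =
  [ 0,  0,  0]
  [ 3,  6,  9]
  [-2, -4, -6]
x^3

Expanding det(x·I − A) (e.g. by cofactor expansion or by noting that A is similar to its Jordan form J, which has the same characteristic polynomial as A) gives
  χ_A(x) = x^3
which factors as x^3. The eigenvalues (with algebraic multiplicities) are λ = 0 with multiplicity 3.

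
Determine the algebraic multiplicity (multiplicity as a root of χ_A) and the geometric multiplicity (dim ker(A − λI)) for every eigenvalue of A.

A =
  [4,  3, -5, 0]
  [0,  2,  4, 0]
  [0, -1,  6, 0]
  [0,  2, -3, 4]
λ = 4: alg = 4, geom = 2

Step 1 — factor the characteristic polynomial to read off the algebraic multiplicities:
  χ_A(x) = (x - 4)^4

Step 2 — compute geometric multiplicities via the rank-nullity identity g(λ) = n − rank(A − λI):
  rank(A − (4)·I) = 2, so dim ker(A − (4)·I) = n − 2 = 2

Summary:
  λ = 4: algebraic multiplicity = 4, geometric multiplicity = 2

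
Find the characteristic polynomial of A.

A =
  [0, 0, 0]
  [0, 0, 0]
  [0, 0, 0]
x^3

Expanding det(x·I − A) (e.g. by cofactor expansion or by noting that A is similar to its Jordan form J, which has the same characteristic polynomial as A) gives
  χ_A(x) = x^3
which factors as x^3. The eigenvalues (with algebraic multiplicities) are λ = 0 with multiplicity 3.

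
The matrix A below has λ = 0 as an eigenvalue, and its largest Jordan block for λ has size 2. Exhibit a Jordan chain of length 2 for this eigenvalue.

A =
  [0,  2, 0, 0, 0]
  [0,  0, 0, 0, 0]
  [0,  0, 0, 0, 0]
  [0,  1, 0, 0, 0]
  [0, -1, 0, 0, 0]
A Jordan chain for λ = 0 of length 2:
v_1 = (2, 0, 0, 1, -1)ᵀ
v_2 = (0, 1, 0, 0, 0)ᵀ

Let N = A − (0)·I. We want v_2 with N^2 v_2 = 0 but N^1 v_2 ≠ 0; then v_{j-1} := N · v_j for j = 2, …, 2.

Pick v_2 = (0, 1, 0, 0, 0)ᵀ.
Then v_1 = N · v_2 = (2, 0, 0, 1, -1)ᵀ.

Sanity check: (A − (0)·I) v_1 = (0, 0, 0, 0, 0)ᵀ = 0. ✓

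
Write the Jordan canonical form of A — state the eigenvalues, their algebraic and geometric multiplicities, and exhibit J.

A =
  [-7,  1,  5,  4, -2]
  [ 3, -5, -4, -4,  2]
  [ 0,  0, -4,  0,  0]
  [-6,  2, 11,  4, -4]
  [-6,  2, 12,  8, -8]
J_3(-4) ⊕ J_1(-4) ⊕ J_1(-4)

The characteristic polynomial is
  det(x·I − A) = x^5 + 20*x^4 + 160*x^3 + 640*x^2 + 1280*x + 1024 = (x + 4)^5

Eigenvalues and multiplicities (the geometric multiplicity of λ is n − rank(A − λI), which equals the number of Jordan blocks for λ):
  λ = -4: algebraic multiplicity = 5, geometric multiplicity = 3

Determining the block sizes for each eigenvalue:
  λ = -4: with am = 5 and gm = 3, the partition is not yet determined (e.g. several partitions of 5 into 3 parts exist). Let N = A − (-4)·I. Computing rank(N^1) = 2, rank(N^2) = 1, rank(N^3) = 0; the number of blocks of size ≥ j is rank(N^{j−1}) − rank(N^j), giving [3, 1, 1]. So we have 1 block(s) of size 3, 2 block(s) of size 1 → block sizes [3, 1, 1]

Assembling the blocks gives a Jordan form
J =
  [-4,  1,  0,  0,  0]
  [ 0, -4,  1,  0,  0]
  [ 0,  0, -4,  0,  0]
  [ 0,  0,  0, -4,  0]
  [ 0,  0,  0,  0, -4]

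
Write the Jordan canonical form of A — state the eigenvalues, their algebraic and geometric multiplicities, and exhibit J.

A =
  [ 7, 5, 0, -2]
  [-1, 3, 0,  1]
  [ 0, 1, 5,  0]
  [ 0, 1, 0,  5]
J_3(5) ⊕ J_1(5)

The characteristic polynomial is
  det(x·I − A) = x^4 - 20*x^3 + 150*x^2 - 500*x + 625 = (x - 5)^4

Eigenvalues and multiplicities (the geometric multiplicity of λ is n − rank(A − λI), which equals the number of Jordan blocks for λ):
  λ = 5: algebraic multiplicity = 4, geometric multiplicity = 2

Determining the block sizes for each eigenvalue:
  λ = 5: with am = 4 and gm = 2, the partition is not yet determined (e.g. several partitions of 4 into 2 parts exist). Let N = A − (5)·I. Computing rank(N^1) = 2, rank(N^2) = 1, rank(N^3) = 0; the number of blocks of size ≥ j is rank(N^{j−1}) − rank(N^j), giving [2, 1, 1]. So we have 1 block(s) of size 3, 1 block(s) of size 1 → block sizes [3, 1]

Assembling the blocks gives a Jordan form
J =
  [5, 1, 0, 0]
  [0, 5, 1, 0]
  [0, 0, 5, 0]
  [0, 0, 0, 5]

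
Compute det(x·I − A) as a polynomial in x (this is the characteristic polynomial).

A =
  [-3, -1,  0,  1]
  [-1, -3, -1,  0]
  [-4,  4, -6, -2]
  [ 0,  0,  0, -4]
x^4 + 16*x^3 + 96*x^2 + 256*x + 256

Expanding det(x·I − A) (e.g. by cofactor expansion or by noting that A is similar to its Jordan form J, which has the same characteristic polynomial as A) gives
  χ_A(x) = x^4 + 16*x^3 + 96*x^2 + 256*x + 256
which factors as (x + 4)^4. The eigenvalues (with algebraic multiplicities) are λ = -4 with multiplicity 4.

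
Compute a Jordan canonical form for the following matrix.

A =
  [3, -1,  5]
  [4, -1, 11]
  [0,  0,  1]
J_3(1)

The characteristic polynomial is
  det(x·I − A) = x^3 - 3*x^2 + 3*x - 1 = (x - 1)^3

Eigenvalues and multiplicities (the geometric multiplicity of λ is n − rank(A − λI), which equals the number of Jordan blocks for λ):
  λ = 1: algebraic multiplicity = 3, geometric multiplicity = 1

Determining the block sizes for each eigenvalue:
  λ = 1: one block (gm = 1), so the single block has size am = 3 → block sizes [3]

Assembling the blocks gives a Jordan form
J =
  [1, 1, 0]
  [0, 1, 1]
  [0, 0, 1]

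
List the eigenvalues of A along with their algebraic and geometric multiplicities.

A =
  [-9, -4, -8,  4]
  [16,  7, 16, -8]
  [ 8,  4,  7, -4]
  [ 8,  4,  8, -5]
λ = -1: alg = 3, geom = 3; λ = 3: alg = 1, geom = 1

Step 1 — factor the characteristic polynomial to read off the algebraic multiplicities:
  χ_A(x) = (x - 3)*(x + 1)^3

Step 2 — compute geometric multiplicities via the rank-nullity identity g(λ) = n − rank(A − λI):
  rank(A − (-1)·I) = 1, so dim ker(A − (-1)·I) = n − 1 = 3
  rank(A − (3)·I) = 3, so dim ker(A − (3)·I) = n − 3 = 1

Summary:
  λ = -1: algebraic multiplicity = 3, geometric multiplicity = 3
  λ = 3: algebraic multiplicity = 1, geometric multiplicity = 1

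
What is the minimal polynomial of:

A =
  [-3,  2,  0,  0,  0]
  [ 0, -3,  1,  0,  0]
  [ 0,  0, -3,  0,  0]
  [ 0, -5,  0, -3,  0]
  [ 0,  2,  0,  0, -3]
x^3 + 9*x^2 + 27*x + 27

The characteristic polynomial is χ_A(x) = (x + 3)^5, so the eigenvalues are known. The minimal polynomial is
  m_A(x) = Π_λ (x − λ)^{k_λ}
where k_λ is the size of the *largest* Jordan block for λ (equivalently, the smallest k with (A − λI)^k v = 0 for every generalised eigenvector v of λ).

  λ = -3: largest Jordan block has size 3, contributing (x + 3)^3

So m_A(x) = (x + 3)^3 = x^3 + 9*x^2 + 27*x + 27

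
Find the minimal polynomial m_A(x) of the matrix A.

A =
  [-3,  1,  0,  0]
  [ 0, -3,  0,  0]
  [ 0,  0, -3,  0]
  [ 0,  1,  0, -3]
x^2 + 6*x + 9

The characteristic polynomial is χ_A(x) = (x + 3)^4, so the eigenvalues are known. The minimal polynomial is
  m_A(x) = Π_λ (x − λ)^{k_λ}
where k_λ is the size of the *largest* Jordan block for λ (equivalently, the smallest k with (A − λI)^k v = 0 for every generalised eigenvector v of λ).

  λ = -3: largest Jordan block has size 2, contributing (x + 3)^2

So m_A(x) = (x + 3)^2 = x^2 + 6*x + 9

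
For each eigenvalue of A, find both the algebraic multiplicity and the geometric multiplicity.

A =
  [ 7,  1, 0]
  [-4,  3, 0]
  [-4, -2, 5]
λ = 5: alg = 3, geom = 2

Step 1 — factor the characteristic polynomial to read off the algebraic multiplicities:
  χ_A(x) = (x - 5)^3

Step 2 — compute geometric multiplicities via the rank-nullity identity g(λ) = n − rank(A − λI):
  rank(A − (5)·I) = 1, so dim ker(A − (5)·I) = n − 1 = 2

Summary:
  λ = 5: algebraic multiplicity = 3, geometric multiplicity = 2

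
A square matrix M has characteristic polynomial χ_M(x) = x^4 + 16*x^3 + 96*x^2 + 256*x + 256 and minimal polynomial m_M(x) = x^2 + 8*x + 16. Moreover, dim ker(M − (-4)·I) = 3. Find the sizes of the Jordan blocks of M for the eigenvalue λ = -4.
Block sizes for λ = -4: [2, 1, 1]

Step 1 — from the characteristic polynomial, algebraic multiplicity of λ = -4 is 4. From dim ker(M − (-4)·I) = 3, there are exactly 3 Jordan blocks for λ = -4.
Step 2 — from the minimal polynomial, the factor (x + 4)^2 tells us the largest block for λ = -4 has size 2.
Step 3 — with total size 4, 3 blocks, and largest block 2, the block sizes (in nonincreasing order) are [2, 1, 1].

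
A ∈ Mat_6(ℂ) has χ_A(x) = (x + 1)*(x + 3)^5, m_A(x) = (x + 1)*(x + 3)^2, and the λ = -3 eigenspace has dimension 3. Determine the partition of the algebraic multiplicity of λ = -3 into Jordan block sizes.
Block sizes for λ = -3: [2, 2, 1]

Step 1 — from the characteristic polynomial, algebraic multiplicity of λ = -3 is 5. From dim ker(A − (-3)·I) = 3, there are exactly 3 Jordan blocks for λ = -3.
Step 2 — from the minimal polynomial, the factor (x + 3)^2 tells us the largest block for λ = -3 has size 2.
Step 3 — with total size 5, 3 blocks, and largest block 2, the block sizes (in nonincreasing order) are [2, 2, 1].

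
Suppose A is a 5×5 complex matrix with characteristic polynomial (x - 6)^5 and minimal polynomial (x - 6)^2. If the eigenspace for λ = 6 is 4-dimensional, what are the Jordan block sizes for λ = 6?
Block sizes for λ = 6: [2, 1, 1, 1]

Step 1 — from the characteristic polynomial, algebraic multiplicity of λ = 6 is 5. From dim ker(A − (6)·I) = 4, there are exactly 4 Jordan blocks for λ = 6.
Step 2 — from the minimal polynomial, the factor (x − 6)^2 tells us the largest block for λ = 6 has size 2.
Step 3 — with total size 5, 4 blocks, and largest block 2, the block sizes (in nonincreasing order) are [2, 1, 1, 1].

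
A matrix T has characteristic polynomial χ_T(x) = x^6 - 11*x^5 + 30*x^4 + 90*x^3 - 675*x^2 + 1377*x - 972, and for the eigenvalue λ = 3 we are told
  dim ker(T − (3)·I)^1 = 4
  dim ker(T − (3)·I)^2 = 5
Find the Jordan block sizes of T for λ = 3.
Block sizes for λ = 3: [2, 1, 1, 1]

From the dimensions of kernels of powers, the number of Jordan blocks of size at least j is d_j − d_{j−1} where d_j = dim ker(N^j) (with d_0 = 0). Computing the differences gives [4, 1].
The number of blocks of size exactly k is (#blocks of size ≥ k) − (#blocks of size ≥ k + 1), so the partition is: 3 block(s) of size 1, 1 block(s) of size 2.
In nonincreasing order the block sizes are [2, 1, 1, 1].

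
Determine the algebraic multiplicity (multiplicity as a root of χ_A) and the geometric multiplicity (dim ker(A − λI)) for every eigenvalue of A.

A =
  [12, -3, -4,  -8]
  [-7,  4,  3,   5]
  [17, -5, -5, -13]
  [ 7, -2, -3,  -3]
λ = 2: alg = 4, geom = 2

Step 1 — factor the characteristic polynomial to read off the algebraic multiplicities:
  χ_A(x) = (x - 2)^4

Step 2 — compute geometric multiplicities via the rank-nullity identity g(λ) = n − rank(A − λI):
  rank(A − (2)·I) = 2, so dim ker(A − (2)·I) = n − 2 = 2

Summary:
  λ = 2: algebraic multiplicity = 4, geometric multiplicity = 2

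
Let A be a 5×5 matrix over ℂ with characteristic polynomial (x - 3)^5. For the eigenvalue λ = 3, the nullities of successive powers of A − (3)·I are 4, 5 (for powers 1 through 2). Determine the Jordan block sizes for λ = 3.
Block sizes for λ = 3: [2, 1, 1, 1]

From the dimensions of kernels of powers, the number of Jordan blocks of size at least j is d_j − d_{j−1} where d_j = dim ker(N^j) (with d_0 = 0). Computing the differences gives [4, 1].
The number of blocks of size exactly k is (#blocks of size ≥ k) − (#blocks of size ≥ k + 1), so the partition is: 3 block(s) of size 1, 1 block(s) of size 2.
In nonincreasing order the block sizes are [2, 1, 1, 1].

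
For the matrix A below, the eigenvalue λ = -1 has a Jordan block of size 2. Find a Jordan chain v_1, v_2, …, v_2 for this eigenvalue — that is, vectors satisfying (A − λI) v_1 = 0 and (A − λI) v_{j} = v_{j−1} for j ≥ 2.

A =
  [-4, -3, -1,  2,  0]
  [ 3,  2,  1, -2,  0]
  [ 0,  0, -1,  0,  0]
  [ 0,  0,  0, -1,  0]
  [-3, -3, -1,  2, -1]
A Jordan chain for λ = -1 of length 2:
v_1 = (-3, 3, 0, 0, -3)ᵀ
v_2 = (1, 0, 0, 0, 0)ᵀ

Let N = A − (-1)·I. We want v_2 with N^2 v_2 = 0 but N^1 v_2 ≠ 0; then v_{j-1} := N · v_j for j = 2, …, 2.

Pick v_2 = (1, 0, 0, 0, 0)ᵀ.
Then v_1 = N · v_2 = (-3, 3, 0, 0, -3)ᵀ.

Sanity check: (A − (-1)·I) v_1 = (0, 0, 0, 0, 0)ᵀ = 0. ✓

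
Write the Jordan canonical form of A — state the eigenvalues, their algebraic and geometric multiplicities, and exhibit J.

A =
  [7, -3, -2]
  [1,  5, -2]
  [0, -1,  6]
J_3(6)

The characteristic polynomial is
  det(x·I − A) = x^3 - 18*x^2 + 108*x - 216 = (x - 6)^3

Eigenvalues and multiplicities (the geometric multiplicity of λ is n − rank(A − λI), which equals the number of Jordan blocks for λ):
  λ = 6: algebraic multiplicity = 3, geometric multiplicity = 1

Determining the block sizes for each eigenvalue:
  λ = 6: one block (gm = 1), so the single block has size am = 3 → block sizes [3]

Assembling the blocks gives a Jordan form
J =
  [6, 1, 0]
  [0, 6, 1]
  [0, 0, 6]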